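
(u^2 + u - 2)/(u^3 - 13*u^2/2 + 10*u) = 2*(u^2 + u - 2)/(u*(2*u^2 - 13*u + 20))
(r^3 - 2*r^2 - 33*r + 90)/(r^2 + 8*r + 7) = (r^3 - 2*r^2 - 33*r + 90)/(r^2 + 8*r + 7)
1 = 1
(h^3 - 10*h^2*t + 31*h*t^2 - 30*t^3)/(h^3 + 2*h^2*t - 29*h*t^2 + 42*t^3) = (h - 5*t)/(h + 7*t)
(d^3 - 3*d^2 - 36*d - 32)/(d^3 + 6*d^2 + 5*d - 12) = (d^2 - 7*d - 8)/(d^2 + 2*d - 3)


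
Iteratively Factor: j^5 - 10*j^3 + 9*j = (j + 1)*(j^4 - j^3 - 9*j^2 + 9*j) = (j - 3)*(j + 1)*(j^3 + 2*j^2 - 3*j) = (j - 3)*(j + 1)*(j + 3)*(j^2 - j) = j*(j - 3)*(j + 1)*(j + 3)*(j - 1)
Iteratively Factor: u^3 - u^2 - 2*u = (u - 2)*(u^2 + u) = u*(u - 2)*(u + 1)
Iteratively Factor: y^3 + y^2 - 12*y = (y)*(y^2 + y - 12) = y*(y - 3)*(y + 4)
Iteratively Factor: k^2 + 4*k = (k)*(k + 4)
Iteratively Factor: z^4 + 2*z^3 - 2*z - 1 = (z + 1)*(z^3 + z^2 - z - 1) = (z - 1)*(z + 1)*(z^2 + 2*z + 1) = (z - 1)*(z + 1)^2*(z + 1)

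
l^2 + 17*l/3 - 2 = (l - 1/3)*(l + 6)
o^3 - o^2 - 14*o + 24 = (o - 3)*(o - 2)*(o + 4)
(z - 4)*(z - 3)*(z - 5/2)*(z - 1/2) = z^4 - 10*z^3 + 137*z^2/4 - 179*z/4 + 15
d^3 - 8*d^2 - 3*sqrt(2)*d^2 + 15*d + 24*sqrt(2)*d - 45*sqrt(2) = (d - 5)*(d - 3)*(d - 3*sqrt(2))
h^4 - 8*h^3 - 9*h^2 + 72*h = h*(h - 8)*(h - 3)*(h + 3)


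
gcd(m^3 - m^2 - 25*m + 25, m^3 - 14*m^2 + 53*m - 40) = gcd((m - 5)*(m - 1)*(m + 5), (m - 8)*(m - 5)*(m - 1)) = m^2 - 6*m + 5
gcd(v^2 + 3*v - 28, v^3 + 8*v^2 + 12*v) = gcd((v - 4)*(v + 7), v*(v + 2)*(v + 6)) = 1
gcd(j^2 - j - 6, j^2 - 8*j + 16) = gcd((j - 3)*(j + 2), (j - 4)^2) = 1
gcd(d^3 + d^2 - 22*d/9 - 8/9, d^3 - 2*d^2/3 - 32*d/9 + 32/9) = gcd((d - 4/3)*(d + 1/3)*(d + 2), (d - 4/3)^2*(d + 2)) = d^2 + 2*d/3 - 8/3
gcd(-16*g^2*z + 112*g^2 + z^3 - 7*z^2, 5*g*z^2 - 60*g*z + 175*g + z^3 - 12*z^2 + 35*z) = z - 7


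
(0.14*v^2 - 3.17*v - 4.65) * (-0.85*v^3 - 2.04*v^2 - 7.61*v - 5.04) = -0.119*v^5 + 2.4089*v^4 + 9.3539*v^3 + 32.9041*v^2 + 51.3633*v + 23.436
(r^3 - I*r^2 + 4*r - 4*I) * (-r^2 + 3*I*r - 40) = -r^5 + 4*I*r^4 - 41*r^3 + 56*I*r^2 - 148*r + 160*I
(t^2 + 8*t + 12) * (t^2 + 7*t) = t^4 + 15*t^3 + 68*t^2 + 84*t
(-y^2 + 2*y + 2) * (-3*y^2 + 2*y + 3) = 3*y^4 - 8*y^3 - 5*y^2 + 10*y + 6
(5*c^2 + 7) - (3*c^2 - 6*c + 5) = 2*c^2 + 6*c + 2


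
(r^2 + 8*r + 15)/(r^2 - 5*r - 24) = (r + 5)/(r - 8)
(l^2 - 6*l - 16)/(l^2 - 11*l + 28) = (l^2 - 6*l - 16)/(l^2 - 11*l + 28)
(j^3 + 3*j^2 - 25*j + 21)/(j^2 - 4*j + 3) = j + 7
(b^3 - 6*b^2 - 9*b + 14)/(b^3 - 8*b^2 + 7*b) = (b + 2)/b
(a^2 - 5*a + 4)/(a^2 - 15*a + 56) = (a^2 - 5*a + 4)/(a^2 - 15*a + 56)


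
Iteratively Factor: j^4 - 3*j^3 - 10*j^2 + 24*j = (j - 2)*(j^3 - j^2 - 12*j) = (j - 4)*(j - 2)*(j^2 + 3*j) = (j - 4)*(j - 2)*(j + 3)*(j)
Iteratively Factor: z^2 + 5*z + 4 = (z + 4)*(z + 1)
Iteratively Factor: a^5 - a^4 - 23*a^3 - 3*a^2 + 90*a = (a - 5)*(a^4 + 4*a^3 - 3*a^2 - 18*a) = (a - 5)*(a - 2)*(a^3 + 6*a^2 + 9*a) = a*(a - 5)*(a - 2)*(a^2 + 6*a + 9) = a*(a - 5)*(a - 2)*(a + 3)*(a + 3)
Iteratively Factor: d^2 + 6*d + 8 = (d + 2)*(d + 4)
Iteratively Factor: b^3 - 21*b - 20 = (b + 4)*(b^2 - 4*b - 5) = (b - 5)*(b + 4)*(b + 1)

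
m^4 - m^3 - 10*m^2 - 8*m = m*(m - 4)*(m + 1)*(m + 2)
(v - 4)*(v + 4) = v^2 - 16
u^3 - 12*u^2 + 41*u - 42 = (u - 7)*(u - 3)*(u - 2)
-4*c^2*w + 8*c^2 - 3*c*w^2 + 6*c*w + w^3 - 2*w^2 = (-4*c + w)*(c + w)*(w - 2)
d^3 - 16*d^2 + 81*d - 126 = (d - 7)*(d - 6)*(d - 3)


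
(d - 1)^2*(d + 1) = d^3 - d^2 - d + 1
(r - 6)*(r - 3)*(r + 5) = r^3 - 4*r^2 - 27*r + 90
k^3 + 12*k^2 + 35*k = k*(k + 5)*(k + 7)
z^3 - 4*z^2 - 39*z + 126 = (z - 7)*(z - 3)*(z + 6)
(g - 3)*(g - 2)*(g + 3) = g^3 - 2*g^2 - 9*g + 18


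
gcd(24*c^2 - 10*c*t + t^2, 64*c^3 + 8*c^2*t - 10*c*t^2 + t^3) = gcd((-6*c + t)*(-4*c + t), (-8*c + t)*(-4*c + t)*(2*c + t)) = -4*c + t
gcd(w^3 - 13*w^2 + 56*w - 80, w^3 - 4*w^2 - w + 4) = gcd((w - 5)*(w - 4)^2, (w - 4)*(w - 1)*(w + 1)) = w - 4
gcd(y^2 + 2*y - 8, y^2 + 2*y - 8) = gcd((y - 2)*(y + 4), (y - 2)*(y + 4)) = y^2 + 2*y - 8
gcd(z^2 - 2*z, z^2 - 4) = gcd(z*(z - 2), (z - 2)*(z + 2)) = z - 2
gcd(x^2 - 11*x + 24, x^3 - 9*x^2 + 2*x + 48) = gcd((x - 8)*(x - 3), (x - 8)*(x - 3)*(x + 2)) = x^2 - 11*x + 24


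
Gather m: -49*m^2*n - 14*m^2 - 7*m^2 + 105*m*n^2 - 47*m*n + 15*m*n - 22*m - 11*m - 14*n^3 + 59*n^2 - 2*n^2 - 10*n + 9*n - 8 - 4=m^2*(-49*n - 21) + m*(105*n^2 - 32*n - 33) - 14*n^3 + 57*n^2 - n - 12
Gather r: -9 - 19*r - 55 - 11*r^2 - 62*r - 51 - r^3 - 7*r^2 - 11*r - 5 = -r^3 - 18*r^2 - 92*r - 120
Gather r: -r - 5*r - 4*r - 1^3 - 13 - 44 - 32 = -10*r - 90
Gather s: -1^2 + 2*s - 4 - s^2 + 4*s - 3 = -s^2 + 6*s - 8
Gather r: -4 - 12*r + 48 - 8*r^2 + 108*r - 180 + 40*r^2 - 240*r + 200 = 32*r^2 - 144*r + 64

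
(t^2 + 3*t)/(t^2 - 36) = t*(t + 3)/(t^2 - 36)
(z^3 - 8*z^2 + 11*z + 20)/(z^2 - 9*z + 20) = z + 1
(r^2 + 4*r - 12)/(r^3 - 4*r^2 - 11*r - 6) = (-r^2 - 4*r + 12)/(-r^3 + 4*r^2 + 11*r + 6)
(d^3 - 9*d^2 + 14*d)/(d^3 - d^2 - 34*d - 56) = d*(d - 2)/(d^2 + 6*d + 8)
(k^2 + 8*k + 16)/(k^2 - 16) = (k + 4)/(k - 4)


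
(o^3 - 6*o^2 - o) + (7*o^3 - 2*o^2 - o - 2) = 8*o^3 - 8*o^2 - 2*o - 2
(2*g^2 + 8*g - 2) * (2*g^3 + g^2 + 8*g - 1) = 4*g^5 + 18*g^4 + 20*g^3 + 60*g^2 - 24*g + 2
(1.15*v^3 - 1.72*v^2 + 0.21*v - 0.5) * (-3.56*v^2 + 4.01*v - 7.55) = -4.094*v^5 + 10.7347*v^4 - 16.3273*v^3 + 15.6081*v^2 - 3.5905*v + 3.775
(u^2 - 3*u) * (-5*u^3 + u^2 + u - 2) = -5*u^5 + 16*u^4 - 2*u^3 - 5*u^2 + 6*u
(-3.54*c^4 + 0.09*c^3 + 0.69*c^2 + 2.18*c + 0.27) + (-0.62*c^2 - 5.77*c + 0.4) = -3.54*c^4 + 0.09*c^3 + 0.07*c^2 - 3.59*c + 0.67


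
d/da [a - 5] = 1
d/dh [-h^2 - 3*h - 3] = -2*h - 3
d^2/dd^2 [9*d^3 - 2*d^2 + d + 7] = 54*d - 4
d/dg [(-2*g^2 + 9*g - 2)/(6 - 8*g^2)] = (36*g^2 - 28*g + 27)/(2*(16*g^4 - 24*g^2 + 9))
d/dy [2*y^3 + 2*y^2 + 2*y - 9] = 6*y^2 + 4*y + 2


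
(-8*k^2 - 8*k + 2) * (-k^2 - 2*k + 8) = 8*k^4 + 24*k^3 - 50*k^2 - 68*k + 16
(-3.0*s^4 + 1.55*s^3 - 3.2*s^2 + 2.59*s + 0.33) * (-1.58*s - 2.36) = 4.74*s^5 + 4.631*s^4 + 1.398*s^3 + 3.4598*s^2 - 6.6338*s - 0.7788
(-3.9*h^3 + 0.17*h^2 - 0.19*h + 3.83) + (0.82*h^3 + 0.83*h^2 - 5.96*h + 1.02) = -3.08*h^3 + 1.0*h^2 - 6.15*h + 4.85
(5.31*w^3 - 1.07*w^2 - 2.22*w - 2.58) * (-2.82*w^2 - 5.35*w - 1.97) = -14.9742*w^5 - 25.3911*w^4 + 1.5242*w^3 + 21.2605*w^2 + 18.1764*w + 5.0826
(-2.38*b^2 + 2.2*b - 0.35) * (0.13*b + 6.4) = -0.3094*b^3 - 14.946*b^2 + 14.0345*b - 2.24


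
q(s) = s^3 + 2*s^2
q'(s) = 3*s^2 + 4*s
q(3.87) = 87.91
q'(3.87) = 60.41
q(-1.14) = 1.12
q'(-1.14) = -0.66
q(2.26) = 21.76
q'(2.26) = 24.36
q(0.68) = 1.24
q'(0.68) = 4.11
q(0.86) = 2.12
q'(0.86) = 5.66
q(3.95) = 92.83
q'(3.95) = 62.61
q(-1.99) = 0.04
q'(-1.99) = 3.92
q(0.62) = 1.01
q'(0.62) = 3.63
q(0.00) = 0.00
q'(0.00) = 0.00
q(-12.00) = -1440.00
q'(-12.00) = 384.00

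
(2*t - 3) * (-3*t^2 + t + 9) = -6*t^3 + 11*t^2 + 15*t - 27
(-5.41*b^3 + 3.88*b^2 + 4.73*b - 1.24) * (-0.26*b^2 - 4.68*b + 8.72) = 1.4066*b^5 + 24.31*b^4 - 66.5634*b^3 + 12.0196*b^2 + 47.0488*b - 10.8128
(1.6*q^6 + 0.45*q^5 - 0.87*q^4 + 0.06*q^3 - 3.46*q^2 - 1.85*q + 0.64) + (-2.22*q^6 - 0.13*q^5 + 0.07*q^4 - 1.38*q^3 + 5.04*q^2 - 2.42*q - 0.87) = -0.62*q^6 + 0.32*q^5 - 0.8*q^4 - 1.32*q^3 + 1.58*q^2 - 4.27*q - 0.23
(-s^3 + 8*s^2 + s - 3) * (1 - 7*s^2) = 7*s^5 - 56*s^4 - 8*s^3 + 29*s^2 + s - 3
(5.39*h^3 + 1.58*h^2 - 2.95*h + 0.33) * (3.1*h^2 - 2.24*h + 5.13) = 16.709*h^5 - 7.1756*h^4 + 14.9665*h^3 + 15.7364*h^2 - 15.8727*h + 1.6929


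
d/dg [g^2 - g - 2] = 2*g - 1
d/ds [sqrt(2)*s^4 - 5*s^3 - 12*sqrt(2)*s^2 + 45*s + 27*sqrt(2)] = 4*sqrt(2)*s^3 - 15*s^2 - 24*sqrt(2)*s + 45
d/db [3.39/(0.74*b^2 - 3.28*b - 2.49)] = (11.1192 - 5.0172*b)/(-0.74*b^2 + 3.28*b + 2.49)^2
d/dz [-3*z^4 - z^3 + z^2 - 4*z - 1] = -12*z^3 - 3*z^2 + 2*z - 4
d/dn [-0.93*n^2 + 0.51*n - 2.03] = 0.51 - 1.86*n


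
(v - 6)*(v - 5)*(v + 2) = v^3 - 9*v^2 + 8*v + 60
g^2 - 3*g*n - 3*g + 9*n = (g - 3)*(g - 3*n)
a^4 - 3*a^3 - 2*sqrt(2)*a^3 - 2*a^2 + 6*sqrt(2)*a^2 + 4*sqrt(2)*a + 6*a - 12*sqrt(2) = (a - 3)*(a - 2*sqrt(2))*(a - sqrt(2))*(a + sqrt(2))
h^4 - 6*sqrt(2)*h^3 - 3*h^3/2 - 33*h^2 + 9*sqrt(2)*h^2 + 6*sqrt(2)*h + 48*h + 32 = (h - 2)*(h + 1/2)*(h - 8*sqrt(2))*(h + 2*sqrt(2))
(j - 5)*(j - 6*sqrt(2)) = j^2 - 6*sqrt(2)*j - 5*j + 30*sqrt(2)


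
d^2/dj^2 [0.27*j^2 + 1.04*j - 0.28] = 0.540000000000000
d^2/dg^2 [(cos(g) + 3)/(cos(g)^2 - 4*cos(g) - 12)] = (-16*(1 - cos(g)^2)^2 - cos(g)^5 - 34*cos(g)^3 - 158*cos(g)^2 + 88)/((cos(g) - 6)^3*(cos(g) + 2)^3)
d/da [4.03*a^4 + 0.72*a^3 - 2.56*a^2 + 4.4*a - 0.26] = 16.12*a^3 + 2.16*a^2 - 5.12*a + 4.4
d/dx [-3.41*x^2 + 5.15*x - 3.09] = 5.15 - 6.82*x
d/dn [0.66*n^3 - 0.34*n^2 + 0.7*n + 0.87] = 1.98*n^2 - 0.68*n + 0.7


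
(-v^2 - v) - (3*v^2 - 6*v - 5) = -4*v^2 + 5*v + 5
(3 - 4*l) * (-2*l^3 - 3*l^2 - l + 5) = 8*l^4 + 6*l^3 - 5*l^2 - 23*l + 15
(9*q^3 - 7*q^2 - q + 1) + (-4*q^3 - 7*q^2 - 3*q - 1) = 5*q^3 - 14*q^2 - 4*q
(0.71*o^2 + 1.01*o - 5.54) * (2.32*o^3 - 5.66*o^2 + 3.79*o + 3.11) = 1.6472*o^5 - 1.6754*o^4 - 15.8785*o^3 + 37.3924*o^2 - 17.8555*o - 17.2294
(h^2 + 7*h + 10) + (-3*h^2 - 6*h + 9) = -2*h^2 + h + 19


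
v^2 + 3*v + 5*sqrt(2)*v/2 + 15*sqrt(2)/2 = (v + 3)*(v + 5*sqrt(2)/2)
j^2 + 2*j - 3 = (j - 1)*(j + 3)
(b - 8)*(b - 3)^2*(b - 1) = b^4 - 15*b^3 + 71*b^2 - 129*b + 72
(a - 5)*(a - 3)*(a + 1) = a^3 - 7*a^2 + 7*a + 15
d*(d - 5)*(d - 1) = d^3 - 6*d^2 + 5*d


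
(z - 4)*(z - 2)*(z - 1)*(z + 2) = z^4 - 5*z^3 + 20*z - 16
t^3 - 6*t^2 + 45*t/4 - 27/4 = (t - 3)*(t - 3/2)^2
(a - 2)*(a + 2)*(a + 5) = a^3 + 5*a^2 - 4*a - 20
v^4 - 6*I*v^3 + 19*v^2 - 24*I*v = v*(v - 8*I)*(v - I)*(v + 3*I)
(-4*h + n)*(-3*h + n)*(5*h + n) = 60*h^3 - 23*h^2*n - 2*h*n^2 + n^3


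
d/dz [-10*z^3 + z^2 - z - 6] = -30*z^2 + 2*z - 1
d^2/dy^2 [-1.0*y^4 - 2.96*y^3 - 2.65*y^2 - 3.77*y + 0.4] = -12.0*y^2 - 17.76*y - 5.3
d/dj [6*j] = 6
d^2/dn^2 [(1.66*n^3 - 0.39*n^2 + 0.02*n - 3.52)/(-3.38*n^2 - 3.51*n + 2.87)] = (-5.6843418860808e-14*n^5 - 8.5265128291212e-14*n^4 - 82.819464*n^3 + 364.316784*n^2 + 167.35986*n + 161.047562)/(38.614472*n^6 + 120.298932*n^5 + 26.56173*n^4 - 161.051085*n^3 - 22.553895*n^2 + 86.734557*n - 23.639903)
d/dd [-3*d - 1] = -3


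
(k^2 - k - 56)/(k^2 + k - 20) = (k^2 - k - 56)/(k^2 + k - 20)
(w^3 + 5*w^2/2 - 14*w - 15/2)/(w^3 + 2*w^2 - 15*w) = (w + 1/2)/w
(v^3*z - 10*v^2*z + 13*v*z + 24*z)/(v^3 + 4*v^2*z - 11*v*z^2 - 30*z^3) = z*(v^3 - 10*v^2 + 13*v + 24)/(v^3 + 4*v^2*z - 11*v*z^2 - 30*z^3)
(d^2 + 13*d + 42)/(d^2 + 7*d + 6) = (d + 7)/(d + 1)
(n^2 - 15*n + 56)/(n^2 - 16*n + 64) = (n - 7)/(n - 8)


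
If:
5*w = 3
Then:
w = 3/5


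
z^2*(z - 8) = z^3 - 8*z^2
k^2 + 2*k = k*(k + 2)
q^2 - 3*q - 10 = (q - 5)*(q + 2)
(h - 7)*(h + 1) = h^2 - 6*h - 7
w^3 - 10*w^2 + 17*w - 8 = (w - 8)*(w - 1)^2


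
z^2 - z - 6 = (z - 3)*(z + 2)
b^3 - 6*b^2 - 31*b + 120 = (b - 8)*(b - 3)*(b + 5)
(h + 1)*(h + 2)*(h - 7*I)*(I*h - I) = I*h^4 + 7*h^3 + 2*I*h^3 + 14*h^2 - I*h^2 - 7*h - 2*I*h - 14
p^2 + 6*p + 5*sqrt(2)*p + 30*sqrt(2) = (p + 6)*(p + 5*sqrt(2))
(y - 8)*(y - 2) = y^2 - 10*y + 16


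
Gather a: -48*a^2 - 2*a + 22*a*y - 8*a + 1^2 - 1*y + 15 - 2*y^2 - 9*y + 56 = -48*a^2 + a*(22*y - 10) - 2*y^2 - 10*y + 72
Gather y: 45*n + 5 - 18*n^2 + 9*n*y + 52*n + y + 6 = -18*n^2 + 97*n + y*(9*n + 1) + 11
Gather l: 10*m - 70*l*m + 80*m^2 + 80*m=-70*l*m + 80*m^2 + 90*m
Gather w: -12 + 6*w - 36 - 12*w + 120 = 72 - 6*w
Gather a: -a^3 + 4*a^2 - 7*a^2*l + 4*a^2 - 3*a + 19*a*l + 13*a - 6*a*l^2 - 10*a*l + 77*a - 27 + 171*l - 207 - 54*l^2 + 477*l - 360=-a^3 + a^2*(8 - 7*l) + a*(-6*l^2 + 9*l + 87) - 54*l^2 + 648*l - 594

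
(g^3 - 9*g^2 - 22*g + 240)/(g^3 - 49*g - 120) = (g - 6)/(g + 3)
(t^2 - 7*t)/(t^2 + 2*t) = (t - 7)/(t + 2)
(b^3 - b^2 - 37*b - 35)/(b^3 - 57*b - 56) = (b^2 - 2*b - 35)/(b^2 - b - 56)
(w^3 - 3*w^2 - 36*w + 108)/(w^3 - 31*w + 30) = (w^2 - 9*w + 18)/(w^2 - 6*w + 5)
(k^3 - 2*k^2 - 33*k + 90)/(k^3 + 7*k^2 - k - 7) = (k^3 - 2*k^2 - 33*k + 90)/(k^3 + 7*k^2 - k - 7)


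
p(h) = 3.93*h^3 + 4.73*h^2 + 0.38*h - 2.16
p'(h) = 11.79*h^2 + 9.46*h + 0.38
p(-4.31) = -230.58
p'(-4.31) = 178.62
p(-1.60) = -6.76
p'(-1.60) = 15.43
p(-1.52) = -5.61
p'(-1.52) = 13.24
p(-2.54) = -37.01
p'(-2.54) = 52.42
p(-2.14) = -19.83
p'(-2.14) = 34.13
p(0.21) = -1.84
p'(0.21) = 2.89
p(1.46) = 20.71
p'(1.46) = 39.32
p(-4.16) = -204.81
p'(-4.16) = 165.06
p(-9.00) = -2487.42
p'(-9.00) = 870.23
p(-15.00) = -12207.36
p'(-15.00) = 2511.23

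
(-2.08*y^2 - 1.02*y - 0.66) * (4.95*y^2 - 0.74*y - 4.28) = -10.296*y^4 - 3.5098*y^3 + 6.3902*y^2 + 4.854*y + 2.8248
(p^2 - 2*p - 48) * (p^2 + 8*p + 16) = p^4 + 6*p^3 - 48*p^2 - 416*p - 768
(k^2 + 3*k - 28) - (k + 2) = k^2 + 2*k - 30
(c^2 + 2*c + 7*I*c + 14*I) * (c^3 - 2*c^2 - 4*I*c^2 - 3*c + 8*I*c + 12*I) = c^5 + 3*I*c^4 + 21*c^3 - 6*c^2 - 21*I*c^2 - 196*c - 18*I*c - 168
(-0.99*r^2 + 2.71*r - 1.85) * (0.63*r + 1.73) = -0.6237*r^3 - 0.00539999999999985*r^2 + 3.5228*r - 3.2005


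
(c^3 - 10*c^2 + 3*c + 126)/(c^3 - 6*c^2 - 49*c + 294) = (c + 3)/(c + 7)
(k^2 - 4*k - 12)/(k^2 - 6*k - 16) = (k - 6)/(k - 8)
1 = 1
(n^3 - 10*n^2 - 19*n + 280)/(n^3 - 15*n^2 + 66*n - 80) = (n^2 - 2*n - 35)/(n^2 - 7*n + 10)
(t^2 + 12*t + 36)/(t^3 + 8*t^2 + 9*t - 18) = (t + 6)/(t^2 + 2*t - 3)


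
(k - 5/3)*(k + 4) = k^2 + 7*k/3 - 20/3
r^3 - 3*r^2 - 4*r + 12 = (r - 3)*(r - 2)*(r + 2)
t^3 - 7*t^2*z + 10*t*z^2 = t*(t - 5*z)*(t - 2*z)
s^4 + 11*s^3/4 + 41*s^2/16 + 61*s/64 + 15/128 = (s + 1/4)*(s + 1/2)*(s + 3/4)*(s + 5/4)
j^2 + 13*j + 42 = (j + 6)*(j + 7)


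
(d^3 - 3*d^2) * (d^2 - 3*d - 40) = d^5 - 6*d^4 - 31*d^3 + 120*d^2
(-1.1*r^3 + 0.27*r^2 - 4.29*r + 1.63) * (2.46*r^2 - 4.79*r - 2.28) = -2.706*r^5 + 5.9332*r^4 - 9.3387*r^3 + 23.9433*r^2 + 1.9735*r - 3.7164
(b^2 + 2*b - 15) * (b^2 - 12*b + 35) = b^4 - 10*b^3 - 4*b^2 + 250*b - 525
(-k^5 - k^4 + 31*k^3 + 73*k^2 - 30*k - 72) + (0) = -k^5 - k^4 + 31*k^3 + 73*k^2 - 30*k - 72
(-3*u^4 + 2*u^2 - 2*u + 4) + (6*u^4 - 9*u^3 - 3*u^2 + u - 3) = 3*u^4 - 9*u^3 - u^2 - u + 1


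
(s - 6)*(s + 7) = s^2 + s - 42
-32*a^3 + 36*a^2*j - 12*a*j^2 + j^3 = (-8*a + j)*(-2*a + j)^2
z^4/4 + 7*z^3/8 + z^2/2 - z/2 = z*(z/4 + 1/2)*(z - 1/2)*(z + 2)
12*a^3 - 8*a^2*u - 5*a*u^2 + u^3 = (-6*a + u)*(-a + u)*(2*a + u)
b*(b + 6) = b^2 + 6*b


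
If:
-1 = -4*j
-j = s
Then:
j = 1/4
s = -1/4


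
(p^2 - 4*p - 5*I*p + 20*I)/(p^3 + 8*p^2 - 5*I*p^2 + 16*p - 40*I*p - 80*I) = (p - 4)/(p^2 + 8*p + 16)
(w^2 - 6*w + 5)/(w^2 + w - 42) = (w^2 - 6*w + 5)/(w^2 + w - 42)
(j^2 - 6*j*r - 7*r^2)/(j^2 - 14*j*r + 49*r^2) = (-j - r)/(-j + 7*r)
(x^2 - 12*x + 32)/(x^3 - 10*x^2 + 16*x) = (x - 4)/(x*(x - 2))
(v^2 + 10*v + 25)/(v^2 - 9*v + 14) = (v^2 + 10*v + 25)/(v^2 - 9*v + 14)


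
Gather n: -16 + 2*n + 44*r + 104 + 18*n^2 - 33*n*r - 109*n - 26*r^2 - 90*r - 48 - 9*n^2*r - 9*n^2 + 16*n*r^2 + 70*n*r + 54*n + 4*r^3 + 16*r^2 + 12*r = n^2*(9 - 9*r) + n*(16*r^2 + 37*r - 53) + 4*r^3 - 10*r^2 - 34*r + 40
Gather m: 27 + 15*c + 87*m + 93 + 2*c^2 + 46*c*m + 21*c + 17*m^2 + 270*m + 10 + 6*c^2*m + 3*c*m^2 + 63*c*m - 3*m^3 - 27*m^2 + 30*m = 2*c^2 + 36*c - 3*m^3 + m^2*(3*c - 10) + m*(6*c^2 + 109*c + 387) + 130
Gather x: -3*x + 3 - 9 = -3*x - 6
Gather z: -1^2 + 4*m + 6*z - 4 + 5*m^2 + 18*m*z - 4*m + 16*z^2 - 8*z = 5*m^2 + 16*z^2 + z*(18*m - 2) - 5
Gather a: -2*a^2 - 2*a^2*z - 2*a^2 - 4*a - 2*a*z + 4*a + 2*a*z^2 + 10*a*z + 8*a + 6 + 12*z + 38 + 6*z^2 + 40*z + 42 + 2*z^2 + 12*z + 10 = a^2*(-2*z - 4) + a*(2*z^2 + 8*z + 8) + 8*z^2 + 64*z + 96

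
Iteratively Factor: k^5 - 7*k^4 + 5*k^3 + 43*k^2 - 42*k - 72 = (k + 1)*(k^4 - 8*k^3 + 13*k^2 + 30*k - 72) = (k - 4)*(k + 1)*(k^3 - 4*k^2 - 3*k + 18) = (k - 4)*(k + 1)*(k + 2)*(k^2 - 6*k + 9) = (k - 4)*(k - 3)*(k + 1)*(k + 2)*(k - 3)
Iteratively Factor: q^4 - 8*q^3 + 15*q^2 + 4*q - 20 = (q - 5)*(q^3 - 3*q^2 + 4) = (q - 5)*(q - 2)*(q^2 - q - 2) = (q - 5)*(q - 2)^2*(q + 1)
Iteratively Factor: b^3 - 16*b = (b)*(b^2 - 16) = b*(b + 4)*(b - 4)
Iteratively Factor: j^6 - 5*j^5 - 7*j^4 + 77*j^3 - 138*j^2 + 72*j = (j - 2)*(j^5 - 3*j^4 - 13*j^3 + 51*j^2 - 36*j) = (j - 3)*(j - 2)*(j^4 - 13*j^2 + 12*j) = (j - 3)^2*(j - 2)*(j^3 + 3*j^2 - 4*j) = (j - 3)^2*(j - 2)*(j - 1)*(j^2 + 4*j) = (j - 3)^2*(j - 2)*(j - 1)*(j + 4)*(j)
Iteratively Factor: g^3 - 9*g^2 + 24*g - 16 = (g - 1)*(g^2 - 8*g + 16) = (g - 4)*(g - 1)*(g - 4)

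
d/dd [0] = 0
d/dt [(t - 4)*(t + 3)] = 2*t - 1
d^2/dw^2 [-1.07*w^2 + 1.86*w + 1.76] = -2.14000000000000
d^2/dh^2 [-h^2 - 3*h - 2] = -2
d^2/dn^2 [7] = 0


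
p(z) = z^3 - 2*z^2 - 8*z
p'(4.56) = 36.14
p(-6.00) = -240.00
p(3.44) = -10.48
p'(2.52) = 0.97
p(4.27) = 7.23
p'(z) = 3*z^2 - 4*z - 8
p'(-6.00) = 124.00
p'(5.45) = 59.31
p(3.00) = -15.00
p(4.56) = 16.75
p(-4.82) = -119.88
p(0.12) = -0.99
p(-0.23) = 1.72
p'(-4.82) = 80.98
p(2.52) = -16.86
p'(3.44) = 13.74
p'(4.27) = 29.62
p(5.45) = 58.87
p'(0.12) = -8.44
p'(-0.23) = -6.92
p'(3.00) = 7.00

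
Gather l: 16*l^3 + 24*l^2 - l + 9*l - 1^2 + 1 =16*l^3 + 24*l^2 + 8*l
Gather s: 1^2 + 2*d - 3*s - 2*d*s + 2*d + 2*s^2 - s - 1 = 4*d + 2*s^2 + s*(-2*d - 4)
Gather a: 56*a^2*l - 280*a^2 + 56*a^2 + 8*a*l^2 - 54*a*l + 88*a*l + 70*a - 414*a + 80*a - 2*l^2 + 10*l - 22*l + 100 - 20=a^2*(56*l - 224) + a*(8*l^2 + 34*l - 264) - 2*l^2 - 12*l + 80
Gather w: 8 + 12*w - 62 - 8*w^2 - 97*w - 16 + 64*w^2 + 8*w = 56*w^2 - 77*w - 70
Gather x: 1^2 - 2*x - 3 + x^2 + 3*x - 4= x^2 + x - 6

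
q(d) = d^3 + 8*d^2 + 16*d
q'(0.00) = 16.00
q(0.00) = 0.00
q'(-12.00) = 256.00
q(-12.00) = -768.00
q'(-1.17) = 1.39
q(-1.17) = -9.37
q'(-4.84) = 8.84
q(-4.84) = -3.42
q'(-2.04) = -4.16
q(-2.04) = -7.84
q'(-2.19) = -4.65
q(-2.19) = -7.17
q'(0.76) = 29.89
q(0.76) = 17.22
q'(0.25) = 20.19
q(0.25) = 4.52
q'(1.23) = 40.22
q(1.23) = 33.64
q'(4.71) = 157.91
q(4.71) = 357.32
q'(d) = 3*d^2 + 16*d + 16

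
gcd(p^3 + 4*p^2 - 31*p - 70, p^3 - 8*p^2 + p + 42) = p + 2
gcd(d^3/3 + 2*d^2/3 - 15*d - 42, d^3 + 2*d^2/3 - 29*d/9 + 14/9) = 1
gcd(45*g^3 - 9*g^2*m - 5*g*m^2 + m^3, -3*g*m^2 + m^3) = 3*g - m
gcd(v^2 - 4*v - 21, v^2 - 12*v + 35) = v - 7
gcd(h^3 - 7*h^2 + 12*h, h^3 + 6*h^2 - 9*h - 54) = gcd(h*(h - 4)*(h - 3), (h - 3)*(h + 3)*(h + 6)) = h - 3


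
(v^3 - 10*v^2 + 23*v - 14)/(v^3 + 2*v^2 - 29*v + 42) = (v^2 - 8*v + 7)/(v^2 + 4*v - 21)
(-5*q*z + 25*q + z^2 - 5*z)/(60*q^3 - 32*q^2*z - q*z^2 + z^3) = (z - 5)/(-12*q^2 + 4*q*z + z^2)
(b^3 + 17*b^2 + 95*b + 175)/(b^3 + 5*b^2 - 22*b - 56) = (b^2 + 10*b + 25)/(b^2 - 2*b - 8)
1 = 1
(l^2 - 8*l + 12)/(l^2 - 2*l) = (l - 6)/l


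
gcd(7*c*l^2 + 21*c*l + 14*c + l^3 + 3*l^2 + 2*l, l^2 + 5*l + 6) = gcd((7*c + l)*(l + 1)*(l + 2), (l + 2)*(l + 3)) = l + 2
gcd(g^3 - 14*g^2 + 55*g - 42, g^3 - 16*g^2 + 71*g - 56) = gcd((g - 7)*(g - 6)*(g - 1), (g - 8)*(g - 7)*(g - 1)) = g^2 - 8*g + 7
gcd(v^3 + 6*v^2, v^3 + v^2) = v^2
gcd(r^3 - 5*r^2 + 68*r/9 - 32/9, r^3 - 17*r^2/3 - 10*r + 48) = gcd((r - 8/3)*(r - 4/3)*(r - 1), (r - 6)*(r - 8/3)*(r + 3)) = r - 8/3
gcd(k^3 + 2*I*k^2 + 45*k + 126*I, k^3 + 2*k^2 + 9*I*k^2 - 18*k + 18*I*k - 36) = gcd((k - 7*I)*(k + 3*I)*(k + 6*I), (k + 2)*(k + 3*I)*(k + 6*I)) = k^2 + 9*I*k - 18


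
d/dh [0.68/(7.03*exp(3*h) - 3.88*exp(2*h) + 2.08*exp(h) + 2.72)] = (-14.3412*exp(2*h) + 5.2768*exp(h) - 1.4144)*exp(h)/(7.03*exp(3*h) - 3.88*exp(2*h) + 2.08*exp(h) + 2.72)^2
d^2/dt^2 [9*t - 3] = 0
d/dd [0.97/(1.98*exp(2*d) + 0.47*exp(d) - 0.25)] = (-3.8412*exp(d) - 0.4559)*exp(d)/(1.98*exp(2*d) + 0.47*exp(d) - 0.25)^2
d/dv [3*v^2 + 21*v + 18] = 6*v + 21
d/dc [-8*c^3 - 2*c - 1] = -24*c^2 - 2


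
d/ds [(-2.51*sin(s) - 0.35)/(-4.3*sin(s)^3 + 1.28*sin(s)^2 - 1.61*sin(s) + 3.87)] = (-21.586*sin(s)^3 - 1.3022*sin(s)^2 + 0.896*sin(s) - 10.2772)*cos(s)/(18.49*sin(s)^6 - 11.008*sin(s)^5 + 15.4844*sin(s)^4 - 37.4036*sin(s)^3 + 12.4993*sin(s)^2 - 12.4614*sin(s) + 14.9769)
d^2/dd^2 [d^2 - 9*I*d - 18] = 2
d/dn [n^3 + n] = 3*n^2 + 1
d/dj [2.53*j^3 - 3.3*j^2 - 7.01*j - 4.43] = 7.59*j^2 - 6.6*j - 7.01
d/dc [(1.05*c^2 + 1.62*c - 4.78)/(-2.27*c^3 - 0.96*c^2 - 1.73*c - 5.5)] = (2.3835*c^4 + 7.3548*c^3 - 32.8131*c^2 - 20.7276*c - 17.1794)/(5.1529*c^6 + 4.3584*c^5 + 8.7758*c^4 + 28.2916*c^3 + 13.5529*c^2 + 19.03*c + 30.25)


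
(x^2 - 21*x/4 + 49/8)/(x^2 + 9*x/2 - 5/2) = (8*x^2 - 42*x + 49)/(4*(2*x^2 + 9*x - 5))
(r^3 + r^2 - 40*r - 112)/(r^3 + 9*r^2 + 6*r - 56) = (r^2 - 3*r - 28)/(r^2 + 5*r - 14)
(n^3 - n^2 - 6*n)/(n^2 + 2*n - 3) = n*(n^2 - n - 6)/(n^2 + 2*n - 3)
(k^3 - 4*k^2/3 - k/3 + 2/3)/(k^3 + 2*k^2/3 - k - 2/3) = (k - 1)/(k + 1)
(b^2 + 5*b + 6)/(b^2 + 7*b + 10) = (b + 3)/(b + 5)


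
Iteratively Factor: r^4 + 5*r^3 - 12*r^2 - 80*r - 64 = (r + 4)*(r^3 + r^2 - 16*r - 16) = (r + 4)^2*(r^2 - 3*r - 4) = (r - 4)*(r + 4)^2*(r + 1)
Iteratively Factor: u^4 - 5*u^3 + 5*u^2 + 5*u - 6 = (u - 2)*(u^3 - 3*u^2 - u + 3) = (u - 2)*(u + 1)*(u^2 - 4*u + 3) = (u - 2)*(u - 1)*(u + 1)*(u - 3)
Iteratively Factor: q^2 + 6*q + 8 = (q + 2)*(q + 4)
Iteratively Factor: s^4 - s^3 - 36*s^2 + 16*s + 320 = (s - 4)*(s^3 + 3*s^2 - 24*s - 80) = (s - 4)*(s + 4)*(s^2 - s - 20) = (s - 5)*(s - 4)*(s + 4)*(s + 4)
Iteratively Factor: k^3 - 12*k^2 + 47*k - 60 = (k - 3)*(k^2 - 9*k + 20) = (k - 5)*(k - 3)*(k - 4)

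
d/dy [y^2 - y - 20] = 2*y - 1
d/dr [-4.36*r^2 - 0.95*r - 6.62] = -8.72*r - 0.95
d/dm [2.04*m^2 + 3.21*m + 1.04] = 4.08*m + 3.21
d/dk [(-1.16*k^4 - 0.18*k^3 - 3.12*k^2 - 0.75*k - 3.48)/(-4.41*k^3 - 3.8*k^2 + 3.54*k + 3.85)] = (5.1156*k^6 + 8.816*k^5 - 25.3944*k^4 - 25.7534*k^3 - 62.0142*k^2 - 50.472*k + 9.4317)/(19.4481*k^6 + 33.516*k^5 - 16.7828*k^4 - 60.861*k^3 - 16.7284*k^2 + 27.258*k + 14.8225)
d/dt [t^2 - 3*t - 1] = 2*t - 3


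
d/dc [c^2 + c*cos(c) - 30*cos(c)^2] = -c*sin(c) + 2*c + 30*sin(2*c) + cos(c)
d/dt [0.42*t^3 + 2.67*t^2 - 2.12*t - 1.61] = 1.26*t^2 + 5.34*t - 2.12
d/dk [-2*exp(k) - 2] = -2*exp(k)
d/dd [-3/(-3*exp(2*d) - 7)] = -18*exp(2*d)/(3*exp(2*d) + 7)^2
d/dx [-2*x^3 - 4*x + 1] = -6*x^2 - 4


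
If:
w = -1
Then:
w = -1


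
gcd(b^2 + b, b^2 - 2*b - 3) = b + 1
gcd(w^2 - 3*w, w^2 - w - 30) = 1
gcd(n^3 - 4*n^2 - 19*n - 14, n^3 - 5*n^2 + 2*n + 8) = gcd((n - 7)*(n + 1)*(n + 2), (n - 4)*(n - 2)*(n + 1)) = n + 1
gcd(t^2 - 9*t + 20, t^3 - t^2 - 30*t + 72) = t - 4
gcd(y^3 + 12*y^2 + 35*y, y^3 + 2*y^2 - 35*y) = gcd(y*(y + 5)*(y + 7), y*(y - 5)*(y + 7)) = y^2 + 7*y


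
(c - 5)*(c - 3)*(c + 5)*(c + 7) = c^4 + 4*c^3 - 46*c^2 - 100*c + 525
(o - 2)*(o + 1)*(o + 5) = o^3 + 4*o^2 - 7*o - 10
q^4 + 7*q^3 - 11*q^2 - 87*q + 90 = (q - 3)*(q - 1)*(q + 5)*(q + 6)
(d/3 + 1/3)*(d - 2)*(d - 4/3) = d^3/3 - 7*d^2/9 - 2*d/9 + 8/9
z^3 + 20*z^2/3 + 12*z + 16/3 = (z + 2/3)*(z + 2)*(z + 4)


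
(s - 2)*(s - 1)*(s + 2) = s^3 - s^2 - 4*s + 4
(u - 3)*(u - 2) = u^2 - 5*u + 6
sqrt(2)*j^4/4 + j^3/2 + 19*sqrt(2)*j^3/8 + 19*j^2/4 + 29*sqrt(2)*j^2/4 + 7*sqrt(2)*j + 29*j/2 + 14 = (j/2 + 1)*(j + 7/2)*(j + 4)*(sqrt(2)*j/2 + 1)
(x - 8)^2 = x^2 - 16*x + 64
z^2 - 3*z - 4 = (z - 4)*(z + 1)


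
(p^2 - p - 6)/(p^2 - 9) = (p + 2)/(p + 3)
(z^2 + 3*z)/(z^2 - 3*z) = (z + 3)/(z - 3)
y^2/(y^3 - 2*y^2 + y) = y/(y^2 - 2*y + 1)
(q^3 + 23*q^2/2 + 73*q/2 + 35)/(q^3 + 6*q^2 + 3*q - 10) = (2*q^2 + 19*q + 35)/(2*(q^2 + 4*q - 5))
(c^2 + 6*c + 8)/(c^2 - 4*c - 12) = (c + 4)/(c - 6)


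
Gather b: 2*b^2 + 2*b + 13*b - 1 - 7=2*b^2 + 15*b - 8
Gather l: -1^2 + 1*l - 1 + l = 2*l - 2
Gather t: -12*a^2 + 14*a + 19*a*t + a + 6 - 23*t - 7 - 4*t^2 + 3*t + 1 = -12*a^2 + 15*a - 4*t^2 + t*(19*a - 20)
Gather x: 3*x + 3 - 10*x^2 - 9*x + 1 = -10*x^2 - 6*x + 4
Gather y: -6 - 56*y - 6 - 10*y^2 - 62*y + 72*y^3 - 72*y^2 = 72*y^3 - 82*y^2 - 118*y - 12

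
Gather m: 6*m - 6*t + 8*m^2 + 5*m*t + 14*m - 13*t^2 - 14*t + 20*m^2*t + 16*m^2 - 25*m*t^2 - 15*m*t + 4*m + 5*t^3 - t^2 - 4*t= m^2*(20*t + 24) + m*(-25*t^2 - 10*t + 24) + 5*t^3 - 14*t^2 - 24*t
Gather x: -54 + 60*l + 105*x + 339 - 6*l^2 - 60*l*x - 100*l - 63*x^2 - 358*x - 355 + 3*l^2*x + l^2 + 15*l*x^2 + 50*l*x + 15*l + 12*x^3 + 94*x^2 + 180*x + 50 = -5*l^2 - 25*l + 12*x^3 + x^2*(15*l + 31) + x*(3*l^2 - 10*l - 73) - 20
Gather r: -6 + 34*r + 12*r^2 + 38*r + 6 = 12*r^2 + 72*r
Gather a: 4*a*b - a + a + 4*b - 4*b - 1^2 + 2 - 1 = 4*a*b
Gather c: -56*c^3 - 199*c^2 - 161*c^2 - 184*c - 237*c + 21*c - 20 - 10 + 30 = -56*c^3 - 360*c^2 - 400*c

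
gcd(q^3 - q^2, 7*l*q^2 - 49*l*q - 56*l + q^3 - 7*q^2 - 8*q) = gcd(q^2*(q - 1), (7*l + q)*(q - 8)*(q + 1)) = 1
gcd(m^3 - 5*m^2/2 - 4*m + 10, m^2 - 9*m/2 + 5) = m^2 - 9*m/2 + 5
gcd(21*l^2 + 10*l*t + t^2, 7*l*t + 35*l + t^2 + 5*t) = 7*l + t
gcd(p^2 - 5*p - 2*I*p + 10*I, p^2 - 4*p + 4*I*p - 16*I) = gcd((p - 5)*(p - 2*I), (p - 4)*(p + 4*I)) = 1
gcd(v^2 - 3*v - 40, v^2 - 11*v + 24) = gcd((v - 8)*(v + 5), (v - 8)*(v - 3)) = v - 8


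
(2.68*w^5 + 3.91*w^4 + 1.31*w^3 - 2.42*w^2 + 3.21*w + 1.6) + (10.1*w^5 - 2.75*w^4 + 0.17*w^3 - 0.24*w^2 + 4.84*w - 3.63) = 12.78*w^5 + 1.16*w^4 + 1.48*w^3 - 2.66*w^2 + 8.05*w - 2.03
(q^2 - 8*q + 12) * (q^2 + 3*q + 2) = q^4 - 5*q^3 - 10*q^2 + 20*q + 24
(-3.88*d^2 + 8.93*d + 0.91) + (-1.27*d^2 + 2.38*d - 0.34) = -5.15*d^2 + 11.31*d + 0.57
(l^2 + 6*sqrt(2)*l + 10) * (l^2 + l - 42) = l^4 + l^3 + 6*sqrt(2)*l^3 - 32*l^2 + 6*sqrt(2)*l^2 - 252*sqrt(2)*l + 10*l - 420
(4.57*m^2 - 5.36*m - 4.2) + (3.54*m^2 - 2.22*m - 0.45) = 8.11*m^2 - 7.58*m - 4.65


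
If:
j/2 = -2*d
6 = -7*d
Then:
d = -6/7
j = 24/7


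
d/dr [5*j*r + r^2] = 5*j + 2*r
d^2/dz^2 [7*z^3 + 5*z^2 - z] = 42*z + 10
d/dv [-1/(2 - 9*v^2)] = -18*v/(9*v^2 - 2)^2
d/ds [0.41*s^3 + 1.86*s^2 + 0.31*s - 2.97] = 1.23*s^2 + 3.72*s + 0.31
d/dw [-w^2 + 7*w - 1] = 7 - 2*w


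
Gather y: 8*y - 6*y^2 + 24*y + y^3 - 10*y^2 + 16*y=y^3 - 16*y^2 + 48*y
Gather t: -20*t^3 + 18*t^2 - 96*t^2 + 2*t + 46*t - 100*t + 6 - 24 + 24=-20*t^3 - 78*t^2 - 52*t + 6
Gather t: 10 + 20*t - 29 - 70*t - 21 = -50*t - 40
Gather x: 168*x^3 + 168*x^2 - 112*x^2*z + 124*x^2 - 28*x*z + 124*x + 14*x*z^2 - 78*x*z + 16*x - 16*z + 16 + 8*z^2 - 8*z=168*x^3 + x^2*(292 - 112*z) + x*(14*z^2 - 106*z + 140) + 8*z^2 - 24*z + 16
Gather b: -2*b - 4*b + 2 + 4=6 - 6*b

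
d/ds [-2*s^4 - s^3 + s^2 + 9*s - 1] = -8*s^3 - 3*s^2 + 2*s + 9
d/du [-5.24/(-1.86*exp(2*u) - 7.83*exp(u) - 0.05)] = (-19.4928*exp(u) - 41.0292)*exp(u)/(1.86*exp(2*u) + 7.83*exp(u) + 0.05)^2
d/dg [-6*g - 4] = -6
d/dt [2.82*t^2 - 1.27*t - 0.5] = 5.64*t - 1.27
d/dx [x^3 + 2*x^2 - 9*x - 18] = 3*x^2 + 4*x - 9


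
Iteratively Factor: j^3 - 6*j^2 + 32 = (j - 4)*(j^2 - 2*j - 8) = (j - 4)*(j + 2)*(j - 4)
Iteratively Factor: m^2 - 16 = (m - 4)*(m + 4)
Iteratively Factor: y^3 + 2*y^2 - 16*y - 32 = (y + 2)*(y^2 - 16) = (y - 4)*(y + 2)*(y + 4)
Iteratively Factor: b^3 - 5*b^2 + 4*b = (b)*(b^2 - 5*b + 4) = b*(b - 4)*(b - 1)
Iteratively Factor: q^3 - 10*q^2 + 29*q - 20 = (q - 1)*(q^2 - 9*q + 20) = (q - 5)*(q - 1)*(q - 4)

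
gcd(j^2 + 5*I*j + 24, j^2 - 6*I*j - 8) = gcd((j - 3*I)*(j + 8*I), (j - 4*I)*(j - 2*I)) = 1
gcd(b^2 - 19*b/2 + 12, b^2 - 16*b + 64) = b - 8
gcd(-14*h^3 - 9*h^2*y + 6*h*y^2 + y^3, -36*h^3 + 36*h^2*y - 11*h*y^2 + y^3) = -2*h + y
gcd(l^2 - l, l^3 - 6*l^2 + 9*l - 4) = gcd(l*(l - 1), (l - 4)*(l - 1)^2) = l - 1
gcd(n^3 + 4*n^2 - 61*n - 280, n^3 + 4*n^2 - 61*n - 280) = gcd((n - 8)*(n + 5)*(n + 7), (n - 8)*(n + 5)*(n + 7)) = n^3 + 4*n^2 - 61*n - 280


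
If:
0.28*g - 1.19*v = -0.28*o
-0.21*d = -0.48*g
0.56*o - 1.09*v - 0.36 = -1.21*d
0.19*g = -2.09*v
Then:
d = 0.39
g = 0.17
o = -0.24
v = -0.02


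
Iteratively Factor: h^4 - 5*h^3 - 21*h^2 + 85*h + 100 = (h - 5)*(h^3 - 21*h - 20) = (h - 5)*(h + 4)*(h^2 - 4*h - 5) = (h - 5)^2*(h + 4)*(h + 1)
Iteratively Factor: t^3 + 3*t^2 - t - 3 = (t + 3)*(t^2 - 1) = (t - 1)*(t + 3)*(t + 1)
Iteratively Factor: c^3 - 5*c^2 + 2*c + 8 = (c + 1)*(c^2 - 6*c + 8) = (c - 4)*(c + 1)*(c - 2)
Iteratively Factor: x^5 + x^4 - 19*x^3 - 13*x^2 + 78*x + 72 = (x + 2)*(x^4 - x^3 - 17*x^2 + 21*x + 36) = (x + 1)*(x + 2)*(x^3 - 2*x^2 - 15*x + 36) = (x - 3)*(x + 1)*(x + 2)*(x^2 + x - 12) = (x - 3)^2*(x + 1)*(x + 2)*(x + 4)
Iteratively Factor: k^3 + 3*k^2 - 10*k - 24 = (k - 3)*(k^2 + 6*k + 8) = (k - 3)*(k + 4)*(k + 2)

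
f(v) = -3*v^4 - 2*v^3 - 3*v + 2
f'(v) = -12*v^3 - 6*v^2 - 3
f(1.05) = -7.11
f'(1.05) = -23.51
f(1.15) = -9.74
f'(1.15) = -29.19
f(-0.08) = 2.24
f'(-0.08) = -3.03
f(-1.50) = -1.94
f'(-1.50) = 24.00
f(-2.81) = -132.24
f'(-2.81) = 215.88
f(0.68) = -1.31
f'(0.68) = -9.55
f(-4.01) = -632.72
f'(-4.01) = 674.29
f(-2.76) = -121.75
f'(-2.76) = 203.59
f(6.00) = -4336.00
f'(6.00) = -2811.00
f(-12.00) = -58714.00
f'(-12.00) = 19869.00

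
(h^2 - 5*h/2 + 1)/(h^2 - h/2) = (h - 2)/h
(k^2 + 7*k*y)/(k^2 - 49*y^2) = k/(k - 7*y)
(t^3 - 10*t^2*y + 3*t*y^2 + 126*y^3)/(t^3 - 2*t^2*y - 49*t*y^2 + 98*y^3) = (-t^2 + 3*t*y + 18*y^2)/(-t^2 - 5*t*y + 14*y^2)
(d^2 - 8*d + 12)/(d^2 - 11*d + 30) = (d - 2)/(d - 5)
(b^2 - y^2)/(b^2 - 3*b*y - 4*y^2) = (-b + y)/(-b + 4*y)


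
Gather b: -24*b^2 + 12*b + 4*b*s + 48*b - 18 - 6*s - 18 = -24*b^2 + b*(4*s + 60) - 6*s - 36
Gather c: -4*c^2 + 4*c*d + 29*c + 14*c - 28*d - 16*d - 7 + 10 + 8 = -4*c^2 + c*(4*d + 43) - 44*d + 11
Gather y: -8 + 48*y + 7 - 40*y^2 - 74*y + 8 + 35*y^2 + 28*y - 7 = -5*y^2 + 2*y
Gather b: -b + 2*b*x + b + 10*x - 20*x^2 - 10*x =2*b*x - 20*x^2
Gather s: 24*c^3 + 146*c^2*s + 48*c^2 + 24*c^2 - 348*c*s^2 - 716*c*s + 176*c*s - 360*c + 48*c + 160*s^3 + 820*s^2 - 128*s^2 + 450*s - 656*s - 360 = 24*c^3 + 72*c^2 - 312*c + 160*s^3 + s^2*(692 - 348*c) + s*(146*c^2 - 540*c - 206) - 360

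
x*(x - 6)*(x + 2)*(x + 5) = x^4 + x^3 - 32*x^2 - 60*x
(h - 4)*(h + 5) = h^2 + h - 20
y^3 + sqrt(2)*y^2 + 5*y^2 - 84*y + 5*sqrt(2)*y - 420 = (y + 5)*(y - 6*sqrt(2))*(y + 7*sqrt(2))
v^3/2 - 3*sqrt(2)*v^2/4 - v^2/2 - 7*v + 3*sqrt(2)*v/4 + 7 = (v/2 + sqrt(2))*(v - 1)*(v - 7*sqrt(2)/2)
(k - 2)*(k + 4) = k^2 + 2*k - 8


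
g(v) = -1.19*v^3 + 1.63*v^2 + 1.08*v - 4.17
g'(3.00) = -21.27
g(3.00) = -18.39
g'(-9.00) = -317.43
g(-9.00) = 985.65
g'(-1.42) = -10.75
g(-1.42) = 0.99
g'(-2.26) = -24.52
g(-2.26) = 15.45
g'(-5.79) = -137.48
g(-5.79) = 275.21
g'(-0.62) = -2.31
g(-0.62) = -3.93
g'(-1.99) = -19.54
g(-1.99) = 9.51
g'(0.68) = 1.65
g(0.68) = -3.06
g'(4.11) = -45.83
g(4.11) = -54.81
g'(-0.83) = -4.09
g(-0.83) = -3.26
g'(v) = -3.57*v^2 + 3.26*v + 1.08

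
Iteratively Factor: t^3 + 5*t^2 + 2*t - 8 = (t + 2)*(t^2 + 3*t - 4) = (t + 2)*(t + 4)*(t - 1)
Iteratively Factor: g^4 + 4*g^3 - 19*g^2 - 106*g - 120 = (g + 4)*(g^3 - 19*g - 30) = (g - 5)*(g + 4)*(g^2 + 5*g + 6) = (g - 5)*(g + 3)*(g + 4)*(g + 2)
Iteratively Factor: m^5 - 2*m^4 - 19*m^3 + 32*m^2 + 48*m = (m + 4)*(m^4 - 6*m^3 + 5*m^2 + 12*m) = (m - 4)*(m + 4)*(m^3 - 2*m^2 - 3*m) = m*(m - 4)*(m + 4)*(m^2 - 2*m - 3) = m*(m - 4)*(m - 3)*(m + 4)*(m + 1)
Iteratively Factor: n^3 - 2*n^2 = (n)*(n^2 - 2*n) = n*(n - 2)*(n)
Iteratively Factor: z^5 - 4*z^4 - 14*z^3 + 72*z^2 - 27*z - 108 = (z - 3)*(z^4 - z^3 - 17*z^2 + 21*z + 36) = (z - 3)*(z + 4)*(z^3 - 5*z^2 + 3*z + 9) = (z - 3)^2*(z + 4)*(z^2 - 2*z - 3) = (z - 3)^2*(z + 1)*(z + 4)*(z - 3)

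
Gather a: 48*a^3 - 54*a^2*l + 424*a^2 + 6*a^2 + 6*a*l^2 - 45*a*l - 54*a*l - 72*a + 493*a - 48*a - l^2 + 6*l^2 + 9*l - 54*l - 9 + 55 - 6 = 48*a^3 + a^2*(430 - 54*l) + a*(6*l^2 - 99*l + 373) + 5*l^2 - 45*l + 40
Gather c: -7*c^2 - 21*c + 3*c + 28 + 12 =-7*c^2 - 18*c + 40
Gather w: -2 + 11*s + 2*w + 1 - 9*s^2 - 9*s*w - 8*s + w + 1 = -9*s^2 + 3*s + w*(3 - 9*s)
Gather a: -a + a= 0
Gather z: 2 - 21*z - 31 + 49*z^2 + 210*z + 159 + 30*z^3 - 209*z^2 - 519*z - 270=30*z^3 - 160*z^2 - 330*z - 140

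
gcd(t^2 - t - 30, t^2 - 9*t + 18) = t - 6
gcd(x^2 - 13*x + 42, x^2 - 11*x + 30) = x - 6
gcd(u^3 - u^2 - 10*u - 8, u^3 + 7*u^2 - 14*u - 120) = u - 4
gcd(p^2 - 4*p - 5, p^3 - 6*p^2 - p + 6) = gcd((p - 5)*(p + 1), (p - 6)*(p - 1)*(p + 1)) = p + 1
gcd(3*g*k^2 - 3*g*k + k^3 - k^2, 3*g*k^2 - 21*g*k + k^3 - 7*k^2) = 3*g*k + k^2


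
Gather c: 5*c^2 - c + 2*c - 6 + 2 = 5*c^2 + c - 4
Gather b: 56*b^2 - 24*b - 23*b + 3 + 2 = 56*b^2 - 47*b + 5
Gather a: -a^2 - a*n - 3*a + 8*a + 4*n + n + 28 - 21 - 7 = -a^2 + a*(5 - n) + 5*n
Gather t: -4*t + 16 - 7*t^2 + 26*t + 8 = -7*t^2 + 22*t + 24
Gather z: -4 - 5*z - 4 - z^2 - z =-z^2 - 6*z - 8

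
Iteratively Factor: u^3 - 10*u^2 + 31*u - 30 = (u - 3)*(u^2 - 7*u + 10) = (u - 5)*(u - 3)*(u - 2)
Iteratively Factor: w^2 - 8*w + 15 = (w - 5)*(w - 3)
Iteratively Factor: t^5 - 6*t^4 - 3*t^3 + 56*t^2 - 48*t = (t - 4)*(t^4 - 2*t^3 - 11*t^2 + 12*t) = t*(t - 4)*(t^3 - 2*t^2 - 11*t + 12) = t*(t - 4)*(t - 1)*(t^2 - t - 12) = t*(t - 4)*(t - 1)*(t + 3)*(t - 4)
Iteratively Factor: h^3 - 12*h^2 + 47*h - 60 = (h - 5)*(h^2 - 7*h + 12) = (h - 5)*(h - 3)*(h - 4)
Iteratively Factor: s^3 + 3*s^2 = (s)*(s^2 + 3*s) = s*(s + 3)*(s)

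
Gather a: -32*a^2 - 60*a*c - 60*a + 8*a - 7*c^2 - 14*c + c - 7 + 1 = -32*a^2 + a*(-60*c - 52) - 7*c^2 - 13*c - 6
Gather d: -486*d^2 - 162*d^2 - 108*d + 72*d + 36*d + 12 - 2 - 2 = 8 - 648*d^2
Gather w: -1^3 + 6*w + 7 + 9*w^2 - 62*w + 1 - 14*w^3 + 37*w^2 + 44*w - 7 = -14*w^3 + 46*w^2 - 12*w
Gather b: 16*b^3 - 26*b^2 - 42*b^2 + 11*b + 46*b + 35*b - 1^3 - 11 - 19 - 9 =16*b^3 - 68*b^2 + 92*b - 40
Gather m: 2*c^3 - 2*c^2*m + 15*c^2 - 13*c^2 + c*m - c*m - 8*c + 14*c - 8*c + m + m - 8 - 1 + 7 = 2*c^3 + 2*c^2 - 2*c + m*(2 - 2*c^2) - 2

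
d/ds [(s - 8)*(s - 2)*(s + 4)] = 3*s^2 - 12*s - 24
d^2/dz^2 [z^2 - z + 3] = 2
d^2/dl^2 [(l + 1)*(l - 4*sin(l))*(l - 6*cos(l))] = 4*l^2*sin(l) + 6*l^2*cos(l) + 28*l*sin(l) - 48*l*sin(2*l) - 10*l*cos(l) + 6*l + 4*sin(l) - 20*cos(l) + 48*sqrt(2)*cos(2*l + pi/4) + 2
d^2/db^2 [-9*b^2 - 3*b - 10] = -18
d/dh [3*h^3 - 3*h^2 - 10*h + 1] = 9*h^2 - 6*h - 10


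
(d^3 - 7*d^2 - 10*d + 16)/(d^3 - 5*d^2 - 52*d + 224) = (d^2 + d - 2)/(d^2 + 3*d - 28)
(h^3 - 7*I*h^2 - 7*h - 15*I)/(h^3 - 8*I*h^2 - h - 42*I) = (h^2 - 4*I*h + 5)/(h^2 - 5*I*h + 14)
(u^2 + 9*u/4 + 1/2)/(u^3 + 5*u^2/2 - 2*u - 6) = (4*u + 1)/(2*(2*u^2 + u - 6))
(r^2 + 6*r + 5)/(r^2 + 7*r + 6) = (r + 5)/(r + 6)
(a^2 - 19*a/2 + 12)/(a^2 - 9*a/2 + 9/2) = (a - 8)/(a - 3)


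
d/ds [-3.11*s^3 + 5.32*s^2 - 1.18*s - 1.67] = -9.33*s^2 + 10.64*s - 1.18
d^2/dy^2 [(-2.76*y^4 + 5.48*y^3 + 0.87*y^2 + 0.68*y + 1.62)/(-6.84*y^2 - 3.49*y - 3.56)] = (258.256512*y^6 + 395.313696*y^5 + 604.94508*y^4 + 659.956159999999*y^3 - 316.411584*y^2 - 549.390288*y + 34.276892)/(320.013504*y^6 + 489.845232*y^5 + 749.60586*y^4 + 552.405925*y^3 + 390.14574*y^2 + 132.692592*y + 45.118016)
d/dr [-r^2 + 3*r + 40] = 3 - 2*r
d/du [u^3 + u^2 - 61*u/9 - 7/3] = 3*u^2 + 2*u - 61/9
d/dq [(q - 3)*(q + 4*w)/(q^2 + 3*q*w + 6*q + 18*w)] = (-(q - 3)*(q + 4*w)*(2*q + 3*w + 6) + (2*q + 4*w - 3)*(q^2 + 3*q*w + 6*q + 18*w))/(q^2 + 3*q*w + 6*q + 18*w)^2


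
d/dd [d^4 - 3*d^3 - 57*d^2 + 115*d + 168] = 4*d^3 - 9*d^2 - 114*d + 115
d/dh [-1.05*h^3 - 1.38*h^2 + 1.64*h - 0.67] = -3.15*h^2 - 2.76*h + 1.64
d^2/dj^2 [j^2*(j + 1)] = 6*j + 2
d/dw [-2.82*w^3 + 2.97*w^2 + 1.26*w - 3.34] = -8.46*w^2 + 5.94*w + 1.26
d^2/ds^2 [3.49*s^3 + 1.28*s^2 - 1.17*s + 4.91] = 20.94*s + 2.56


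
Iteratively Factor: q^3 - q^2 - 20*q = (q)*(q^2 - q - 20) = q*(q - 5)*(q + 4)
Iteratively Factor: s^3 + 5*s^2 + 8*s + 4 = (s + 2)*(s^2 + 3*s + 2) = (s + 2)^2*(s + 1)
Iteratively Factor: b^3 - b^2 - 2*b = (b - 2)*(b^2 + b) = (b - 2)*(b + 1)*(b)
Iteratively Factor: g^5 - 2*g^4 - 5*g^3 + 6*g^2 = (g)*(g^4 - 2*g^3 - 5*g^2 + 6*g) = g*(g - 3)*(g^3 + g^2 - 2*g) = g*(g - 3)*(g - 1)*(g^2 + 2*g) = g*(g - 3)*(g - 1)*(g + 2)*(g)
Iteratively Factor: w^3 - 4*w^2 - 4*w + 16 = (w - 4)*(w^2 - 4) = (w - 4)*(w + 2)*(w - 2)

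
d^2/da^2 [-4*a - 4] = 0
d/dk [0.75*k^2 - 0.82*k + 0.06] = 1.5*k - 0.82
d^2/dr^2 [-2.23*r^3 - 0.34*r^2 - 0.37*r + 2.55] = -13.38*r - 0.68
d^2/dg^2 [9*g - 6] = 0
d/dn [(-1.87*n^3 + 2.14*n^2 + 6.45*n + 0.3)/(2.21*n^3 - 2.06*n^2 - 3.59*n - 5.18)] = (-0.877200000000002*n^4 - 15.0824*n^3 + 32.6752*n^2 - 20.9344*n - 32.334)/(4.8841*n^6 - 9.1052*n^5 - 11.6242*n^4 - 8.1048*n^3 + 34.2297*n^2 + 37.1924*n + 26.8324)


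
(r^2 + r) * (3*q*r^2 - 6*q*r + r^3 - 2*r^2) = 3*q*r^4 - 3*q*r^3 - 6*q*r^2 + r^5 - r^4 - 2*r^3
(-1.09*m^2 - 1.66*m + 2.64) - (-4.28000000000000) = -1.09*m^2 - 1.66*m + 6.92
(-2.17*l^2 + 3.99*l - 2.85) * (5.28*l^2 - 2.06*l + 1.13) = -11.4576*l^4 + 25.5374*l^3 - 25.7195*l^2 + 10.3797*l - 3.2205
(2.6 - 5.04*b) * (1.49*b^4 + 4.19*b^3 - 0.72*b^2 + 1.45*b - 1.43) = -7.5096*b^5 - 17.2436*b^4 + 14.5228*b^3 - 9.18*b^2 + 10.9772*b - 3.718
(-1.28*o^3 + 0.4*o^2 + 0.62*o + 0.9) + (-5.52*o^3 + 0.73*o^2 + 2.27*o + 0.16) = -6.8*o^3 + 1.13*o^2 + 2.89*o + 1.06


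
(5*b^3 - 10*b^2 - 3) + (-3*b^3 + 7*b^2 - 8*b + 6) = 2*b^3 - 3*b^2 - 8*b + 3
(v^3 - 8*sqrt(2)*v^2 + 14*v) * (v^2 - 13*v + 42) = v^5 - 13*v^4 - 8*sqrt(2)*v^4 + 56*v^3 + 104*sqrt(2)*v^3 - 336*sqrt(2)*v^2 - 182*v^2 + 588*v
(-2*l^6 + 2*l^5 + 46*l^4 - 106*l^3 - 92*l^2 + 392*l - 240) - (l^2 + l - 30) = -2*l^6 + 2*l^5 + 46*l^4 - 106*l^3 - 93*l^2 + 391*l - 210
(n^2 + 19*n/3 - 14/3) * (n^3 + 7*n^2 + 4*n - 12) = n^5 + 40*n^4/3 + 131*n^3/3 - 58*n^2/3 - 284*n/3 + 56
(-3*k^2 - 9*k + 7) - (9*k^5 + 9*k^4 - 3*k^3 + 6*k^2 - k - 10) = -9*k^5 - 9*k^4 + 3*k^3 - 9*k^2 - 8*k + 17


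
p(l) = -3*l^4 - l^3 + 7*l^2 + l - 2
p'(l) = -12*l^3 - 3*l^2 + 14*l + 1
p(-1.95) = -13.29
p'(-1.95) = 51.27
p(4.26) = -936.02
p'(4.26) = -921.51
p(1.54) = -4.38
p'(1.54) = -28.38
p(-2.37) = -46.39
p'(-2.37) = 110.71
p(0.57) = 0.34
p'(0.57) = 5.78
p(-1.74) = -4.78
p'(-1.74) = 30.77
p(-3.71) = -426.65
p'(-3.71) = 520.55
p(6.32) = -4754.71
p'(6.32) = -3059.58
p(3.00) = -206.00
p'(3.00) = -308.00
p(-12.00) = -59486.00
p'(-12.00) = 20137.00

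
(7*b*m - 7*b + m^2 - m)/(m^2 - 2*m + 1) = (7*b + m)/(m - 1)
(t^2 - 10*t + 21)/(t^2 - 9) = (t - 7)/(t + 3)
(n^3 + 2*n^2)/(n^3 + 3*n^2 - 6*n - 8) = n^2*(n + 2)/(n^3 + 3*n^2 - 6*n - 8)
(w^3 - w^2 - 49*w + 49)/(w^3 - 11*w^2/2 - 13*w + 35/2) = 2*(w + 7)/(2*w + 5)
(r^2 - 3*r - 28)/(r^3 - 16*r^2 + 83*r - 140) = (r + 4)/(r^2 - 9*r + 20)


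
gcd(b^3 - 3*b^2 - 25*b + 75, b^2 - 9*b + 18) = b - 3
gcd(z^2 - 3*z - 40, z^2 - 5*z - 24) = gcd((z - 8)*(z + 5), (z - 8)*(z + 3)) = z - 8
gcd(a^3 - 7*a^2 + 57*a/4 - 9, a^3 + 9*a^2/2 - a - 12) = a - 3/2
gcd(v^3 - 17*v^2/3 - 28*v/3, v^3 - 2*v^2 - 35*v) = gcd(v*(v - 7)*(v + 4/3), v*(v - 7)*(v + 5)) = v^2 - 7*v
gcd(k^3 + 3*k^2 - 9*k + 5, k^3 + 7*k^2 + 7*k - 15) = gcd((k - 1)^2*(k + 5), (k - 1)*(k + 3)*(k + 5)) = k^2 + 4*k - 5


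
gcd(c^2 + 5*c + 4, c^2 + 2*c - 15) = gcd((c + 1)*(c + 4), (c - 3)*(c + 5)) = 1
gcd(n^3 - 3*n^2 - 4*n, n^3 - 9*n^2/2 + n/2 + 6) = n^2 - 3*n - 4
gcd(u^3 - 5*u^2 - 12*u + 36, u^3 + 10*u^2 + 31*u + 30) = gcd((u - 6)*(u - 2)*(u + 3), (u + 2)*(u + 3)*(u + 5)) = u + 3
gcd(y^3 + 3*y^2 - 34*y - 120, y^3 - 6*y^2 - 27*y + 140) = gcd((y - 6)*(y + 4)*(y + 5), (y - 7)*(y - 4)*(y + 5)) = y + 5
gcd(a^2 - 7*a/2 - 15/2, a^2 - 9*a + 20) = a - 5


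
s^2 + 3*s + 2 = (s + 1)*(s + 2)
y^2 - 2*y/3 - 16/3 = (y - 8/3)*(y + 2)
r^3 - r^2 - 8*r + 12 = (r - 2)^2*(r + 3)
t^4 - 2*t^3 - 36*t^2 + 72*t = t*(t - 6)*(t - 2)*(t + 6)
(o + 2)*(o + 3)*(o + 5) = o^3 + 10*o^2 + 31*o + 30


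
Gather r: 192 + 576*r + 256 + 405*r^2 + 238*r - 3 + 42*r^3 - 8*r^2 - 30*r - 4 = 42*r^3 + 397*r^2 + 784*r + 441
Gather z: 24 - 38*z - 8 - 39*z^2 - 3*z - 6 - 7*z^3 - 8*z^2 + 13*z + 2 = -7*z^3 - 47*z^2 - 28*z + 12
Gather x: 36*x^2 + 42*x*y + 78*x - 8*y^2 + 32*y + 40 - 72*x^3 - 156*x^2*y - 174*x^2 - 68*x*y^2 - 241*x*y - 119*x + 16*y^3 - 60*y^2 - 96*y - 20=-72*x^3 + x^2*(-156*y - 138) + x*(-68*y^2 - 199*y - 41) + 16*y^3 - 68*y^2 - 64*y + 20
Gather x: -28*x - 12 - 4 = -28*x - 16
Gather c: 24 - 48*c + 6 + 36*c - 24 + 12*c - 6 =0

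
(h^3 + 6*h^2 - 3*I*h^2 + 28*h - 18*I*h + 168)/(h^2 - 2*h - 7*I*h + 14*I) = (h^2 + h*(6 + 4*I) + 24*I)/(h - 2)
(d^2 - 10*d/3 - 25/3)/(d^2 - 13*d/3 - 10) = (d - 5)/(d - 6)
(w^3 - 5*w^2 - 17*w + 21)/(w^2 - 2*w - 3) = (-w^3 + 5*w^2 + 17*w - 21)/(-w^2 + 2*w + 3)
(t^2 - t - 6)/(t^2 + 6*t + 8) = (t - 3)/(t + 4)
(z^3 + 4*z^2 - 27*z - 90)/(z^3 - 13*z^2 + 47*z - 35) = (z^2 + 9*z + 18)/(z^2 - 8*z + 7)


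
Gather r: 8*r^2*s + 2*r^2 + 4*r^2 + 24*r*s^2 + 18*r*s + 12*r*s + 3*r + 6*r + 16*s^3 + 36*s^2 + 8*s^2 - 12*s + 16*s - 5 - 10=r^2*(8*s + 6) + r*(24*s^2 + 30*s + 9) + 16*s^3 + 44*s^2 + 4*s - 15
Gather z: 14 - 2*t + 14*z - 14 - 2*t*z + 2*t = z*(14 - 2*t)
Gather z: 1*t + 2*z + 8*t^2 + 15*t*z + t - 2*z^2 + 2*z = 8*t^2 + 2*t - 2*z^2 + z*(15*t + 4)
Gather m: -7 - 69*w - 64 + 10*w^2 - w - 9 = 10*w^2 - 70*w - 80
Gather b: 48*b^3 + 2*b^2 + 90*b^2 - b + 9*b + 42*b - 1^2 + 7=48*b^3 + 92*b^2 + 50*b + 6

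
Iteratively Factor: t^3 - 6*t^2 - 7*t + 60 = (t - 4)*(t^2 - 2*t - 15) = (t - 5)*(t - 4)*(t + 3)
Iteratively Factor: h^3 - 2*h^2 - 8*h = (h - 4)*(h^2 + 2*h) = h*(h - 4)*(h + 2)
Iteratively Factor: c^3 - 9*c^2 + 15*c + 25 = (c - 5)*(c^2 - 4*c - 5) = (c - 5)*(c + 1)*(c - 5)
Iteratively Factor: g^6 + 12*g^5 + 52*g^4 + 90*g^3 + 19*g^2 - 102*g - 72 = (g + 3)*(g^5 + 9*g^4 + 25*g^3 + 15*g^2 - 26*g - 24) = (g + 2)*(g + 3)*(g^4 + 7*g^3 + 11*g^2 - 7*g - 12) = (g - 1)*(g + 2)*(g + 3)*(g^3 + 8*g^2 + 19*g + 12) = (g - 1)*(g + 1)*(g + 2)*(g + 3)*(g^2 + 7*g + 12) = (g - 1)*(g + 1)*(g + 2)*(g + 3)^2*(g + 4)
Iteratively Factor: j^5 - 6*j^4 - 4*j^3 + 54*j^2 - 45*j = (j - 5)*(j^4 - j^3 - 9*j^2 + 9*j) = (j - 5)*(j - 3)*(j^3 + 2*j^2 - 3*j) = (j - 5)*(j - 3)*(j + 3)*(j^2 - j) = (j - 5)*(j - 3)*(j - 1)*(j + 3)*(j)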